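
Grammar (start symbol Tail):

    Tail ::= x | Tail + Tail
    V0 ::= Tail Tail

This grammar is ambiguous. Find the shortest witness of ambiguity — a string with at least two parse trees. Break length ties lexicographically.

x + x + x

length 1: no string has ≥2 trees
length 3: no string has ≥2 trees
length 5: x + x + x has 2 parse trees

Two derivations of x + x + x:
  Tail ⇒ Tail + Tail ⇒ x + Tail ⇒ x + Tail + Tail ⇒ x + x + Tail ⇒ x + x + x
  Tail ⇒ Tail + Tail ⇒ Tail + Tail + Tail ⇒ x + Tail + Tail ⇒ x + x + Tail ⇒ x + x + x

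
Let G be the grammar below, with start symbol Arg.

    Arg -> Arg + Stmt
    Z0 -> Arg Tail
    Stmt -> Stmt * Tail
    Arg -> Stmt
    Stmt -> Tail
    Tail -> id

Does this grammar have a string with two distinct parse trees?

(Z0 is unreachable from Arg, so its rules don't affect L(Arg).) The grammar is stratified — Arg handles '+' (left-recursive), Stmt handles '*', Tail atoms. Each operator has a fixed associativity and precedence level, so every string has one parse.

Unambiguous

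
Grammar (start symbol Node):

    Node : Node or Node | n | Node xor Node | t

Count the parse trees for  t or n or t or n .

5

Parse trees for t or n or t or n:
  [Node [Node t] or [Node [Node n] or [Node [Node t] or [Node n]]]]
  [Node [Node t] or [Node [Node [Node n] or [Node t]] or [Node n]]]
  [Node [Node [Node t] or [Node n]] or [Node [Node t] or [Node n]]]
  [Node [Node [Node t] or [Node [Node n] or [Node t]]] or [Node n]]
  [Node [Node [Node [Node t] or [Node n]] or [Node t]] or [Node n]]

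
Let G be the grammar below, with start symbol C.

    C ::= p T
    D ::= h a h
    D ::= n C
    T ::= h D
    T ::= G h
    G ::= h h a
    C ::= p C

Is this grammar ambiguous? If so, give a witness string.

Witness: p h h a h

Derivation 1: C ⇒ p T ⇒ p h D ⇒ p h h a h
Derivation 2: C ⇒ p T ⇒ p G h ⇒ p h h a h

Two distinct leftmost derivations for the same string.

Ambiguous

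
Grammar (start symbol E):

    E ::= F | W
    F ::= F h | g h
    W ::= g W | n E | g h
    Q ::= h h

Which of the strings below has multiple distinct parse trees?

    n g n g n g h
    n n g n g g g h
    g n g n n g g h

n g n g n g h: 2 trees
n n g n g g g h: 1 tree
g n g n n g g h: 1 tree

n g n g n g h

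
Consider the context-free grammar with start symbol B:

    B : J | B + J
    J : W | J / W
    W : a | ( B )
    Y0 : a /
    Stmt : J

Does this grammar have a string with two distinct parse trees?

Unambiguous

(Y0, Stmt are unreachable from B, so their rules don't affect L(B).) The grammar is stratified — B handles '+' (left-recursive), J handles '/', W atoms. Each operator has a fixed associativity and precedence level, so every string has one parse.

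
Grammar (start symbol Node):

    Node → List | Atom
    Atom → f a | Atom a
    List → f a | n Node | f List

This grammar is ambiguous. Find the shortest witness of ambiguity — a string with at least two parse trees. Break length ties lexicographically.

length 2: f a has 2 parse trees

Two derivations of f a:
  Node ⇒ List ⇒ f a
  Node ⇒ Atom ⇒ f a

f a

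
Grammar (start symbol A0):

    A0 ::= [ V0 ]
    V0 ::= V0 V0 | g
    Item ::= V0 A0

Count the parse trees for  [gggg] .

Parse trees for [gggg]:
  [A0 [ [V0 [V0 g] [V0 [V0 g] [V0 [V0 g] [V0 g]]]] ]]
  [A0 [ [V0 [V0 g] [V0 [V0 [V0 g] [V0 g]] [V0 g]]] ]]
  [A0 [ [V0 [V0 [V0 g] [V0 g]] [V0 [V0 g] [V0 g]]] ]]
  [A0 [ [V0 [V0 [V0 g] [V0 [V0 g] [V0 g]]] [V0 g]] ]]
  [A0 [ [V0 [V0 [V0 [V0 g] [V0 g]] [V0 g]] [V0 g]] ]]

5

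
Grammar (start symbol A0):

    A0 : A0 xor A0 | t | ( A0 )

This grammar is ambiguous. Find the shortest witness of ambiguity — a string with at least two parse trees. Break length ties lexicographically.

t xor t xor t

length 1: no string has ≥2 trees
length 3: no string has ≥2 trees
length 5: t xor t xor t has 2 parse trees

Two derivations of t xor t xor t:
  A0 ⇒ A0 xor A0 ⇒ A0 xor A0 xor A0 ⇒ t xor A0 xor A0 ⇒ t xor t xor A0 ⇒ t xor t xor t
  A0 ⇒ A0 xor A0 ⇒ t xor A0 ⇒ t xor A0 xor A0 ⇒ t xor t xor A0 ⇒ t xor t xor t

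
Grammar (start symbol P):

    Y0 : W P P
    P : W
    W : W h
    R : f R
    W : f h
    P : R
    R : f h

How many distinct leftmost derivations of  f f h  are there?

1

Parse trees for f f h:
  [P [R f [R f h]]]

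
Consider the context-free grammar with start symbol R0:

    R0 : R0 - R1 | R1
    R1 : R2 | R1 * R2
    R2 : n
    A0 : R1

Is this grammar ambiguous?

Unambiguous

(A0 is unreachable from R0, so its rules don't affect L(R0).) This is a standard precedence ladder (R0 over R1 over R2), with each level left-recursive on its own operator ('-' at R0, '*' at R1). That structure is LR(1), hence unambiguous.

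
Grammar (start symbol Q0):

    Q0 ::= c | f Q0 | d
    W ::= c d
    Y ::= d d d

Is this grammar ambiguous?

Unambiguous

(W, Y are unreachable from Q0, so their rules don't affect L(Q0).) Each reachable nonterminal has at most one production per leading terminal, and all productions are right-linear; the derivation is determined token-by-token.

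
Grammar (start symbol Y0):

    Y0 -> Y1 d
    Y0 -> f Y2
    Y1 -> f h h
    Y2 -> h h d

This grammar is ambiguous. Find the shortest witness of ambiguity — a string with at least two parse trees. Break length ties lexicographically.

f h h d

length 4: f h h d has 2 parse trees

Two derivations of f h h d:
  Y0 ⇒ Y1 d ⇒ f h h d
  Y0 ⇒ f Y2 ⇒ f h h d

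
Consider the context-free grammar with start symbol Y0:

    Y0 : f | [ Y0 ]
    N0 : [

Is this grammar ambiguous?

(N0 is unreachable from Y0, so its rules don't affect L(Y0).) L(Y0) is { openⁿ atom closeⁿ : n ≥ 0 }. The bracket depth fixes n, and the derivation is forced at every step.

Unambiguous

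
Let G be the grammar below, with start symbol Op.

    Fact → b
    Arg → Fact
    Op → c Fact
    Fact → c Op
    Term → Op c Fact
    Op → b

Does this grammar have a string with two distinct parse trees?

Unambiguous

Only Op, Fact are reachable from Op; ignoring the rest: The reachable rules are right-linear with at most one rule per (nonterminal, next-terminal) pair. Each input token forces the next rule, so parsing is deterministic.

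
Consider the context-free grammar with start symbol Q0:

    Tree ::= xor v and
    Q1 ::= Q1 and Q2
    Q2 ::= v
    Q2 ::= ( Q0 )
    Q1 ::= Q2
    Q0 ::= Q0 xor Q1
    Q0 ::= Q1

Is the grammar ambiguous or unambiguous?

Unambiguous

Only Q0, Q1, Q2 are reachable from Q0; ignoring the rest: This is a standard precedence ladder (Q0 over Q1 over Q2), with each level left-recursive on its own operator ('xor' at Q0, 'and' at Q1). That structure is LR(1), hence unambiguous.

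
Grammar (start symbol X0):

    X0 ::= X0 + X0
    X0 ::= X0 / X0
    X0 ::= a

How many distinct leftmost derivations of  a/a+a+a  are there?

Parse trees for a/a+a+a:
  [X0 [X0 [X0 a] / [X0 a]] + [X0 [X0 a] + [X0 a]]]
  [X0 [X0 [X0 [X0 a] / [X0 a]] + [X0 a]] + [X0 a]]
  [X0 [X0 [X0 a] / [X0 [X0 a] + [X0 a]]] + [X0 a]]
  [X0 [X0 a] / [X0 [X0 a] + [X0 [X0 a] + [X0 a]]]]
  [X0 [X0 a] / [X0 [X0 [X0 a] + [X0 a]] + [X0 a]]]

5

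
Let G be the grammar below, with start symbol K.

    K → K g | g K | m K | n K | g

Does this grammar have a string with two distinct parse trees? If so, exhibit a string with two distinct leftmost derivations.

Witness: g g

Derivation 1: K ⇒ K g ⇒ g g
Derivation 2: K ⇒ g K ⇒ g g

Two distinct leftmost derivations for the same string.

Ambiguous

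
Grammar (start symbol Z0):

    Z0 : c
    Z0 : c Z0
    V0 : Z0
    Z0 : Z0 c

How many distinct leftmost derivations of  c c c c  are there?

Parse trees for c c c c:
  [Z0 c [Z0 c [Z0 c [Z0 c]]]]
  [Z0 c [Z0 c [Z0 [Z0 c] c]]]
  [Z0 c [Z0 [Z0 c [Z0 c]] c]]
  [Z0 c [Z0 [Z0 [Z0 c] c] c]]
  [Z0 [Z0 c [Z0 c [Z0 c]]] c]
  [Z0 [Z0 c [Z0 [Z0 c] c]] c]
  [Z0 [Z0 [Z0 c [Z0 c]] c] c]
  [Z0 [Z0 [Z0 [Z0 c] c] c] c]

8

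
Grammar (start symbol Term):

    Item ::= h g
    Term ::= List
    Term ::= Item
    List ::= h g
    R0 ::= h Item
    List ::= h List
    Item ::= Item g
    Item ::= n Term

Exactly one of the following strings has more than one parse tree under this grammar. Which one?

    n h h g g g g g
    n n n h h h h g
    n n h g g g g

n h h g g g g g: 1 tree
n n n h h h h g: 1 tree
n n h g g g g: 14 trees

n n h g g g g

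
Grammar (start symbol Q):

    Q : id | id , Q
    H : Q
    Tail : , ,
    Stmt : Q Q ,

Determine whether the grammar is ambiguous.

Unambiguous

Only Q is reachable from Q; ignoring the rest: Right-recursive list with a separator: after each atom, whether the separator follows determines the rule. One parse per string.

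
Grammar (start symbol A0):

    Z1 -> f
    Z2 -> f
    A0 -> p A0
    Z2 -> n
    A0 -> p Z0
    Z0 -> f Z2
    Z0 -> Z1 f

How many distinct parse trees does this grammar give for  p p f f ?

2

Parse trees for p p f f:
  [A0 p [A0 p [Z0 f [Z2 f]]]]
  [A0 p [A0 p [Z0 [Z1 f] f]]]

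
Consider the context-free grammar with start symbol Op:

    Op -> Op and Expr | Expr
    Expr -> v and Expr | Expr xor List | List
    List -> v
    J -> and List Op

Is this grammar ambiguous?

Witness: v and v

Derivation 1: Op ⇒ Op and Expr ⇒ Expr and Expr ⇒ List and Expr ⇒ v and Expr ⇒ v and List ⇒ v and v
Derivation 2: Op ⇒ Expr ⇒ v and Expr ⇒ v and List ⇒ v and v

Two distinct leftmost derivations for the same string.

Ambiguous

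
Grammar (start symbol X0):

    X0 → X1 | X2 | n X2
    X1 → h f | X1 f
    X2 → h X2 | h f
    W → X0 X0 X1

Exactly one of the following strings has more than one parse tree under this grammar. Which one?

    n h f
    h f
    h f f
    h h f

h f

n h f: 1 tree
h f: 2 trees
h f f: 1 tree
h h f: 1 tree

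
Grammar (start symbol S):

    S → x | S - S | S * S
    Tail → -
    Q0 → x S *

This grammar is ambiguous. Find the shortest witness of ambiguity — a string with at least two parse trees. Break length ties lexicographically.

x * x * x

length 1: no string has ≥2 trees
length 3: no string has ≥2 trees
length 5: x * x * x has 2 parse trees

Two derivations of x * x * x:
  S ⇒ S * S ⇒ x * S ⇒ x * S * S ⇒ x * x * S ⇒ x * x * x
  S ⇒ S * S ⇒ S * S * S ⇒ x * S * S ⇒ x * x * S ⇒ x * x * x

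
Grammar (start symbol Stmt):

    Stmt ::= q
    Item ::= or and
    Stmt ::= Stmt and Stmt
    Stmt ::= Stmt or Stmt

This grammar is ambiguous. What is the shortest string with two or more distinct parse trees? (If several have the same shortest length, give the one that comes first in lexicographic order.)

length 1: no string has ≥2 trees
length 3: no string has ≥2 trees
length 5: q and q and q has 2 parse trees

Two derivations of q and q and q:
  Stmt ⇒ Stmt and Stmt ⇒ q and Stmt ⇒ q and Stmt and Stmt ⇒ q and q and Stmt ⇒ q and q and q
  Stmt ⇒ Stmt and Stmt ⇒ Stmt and Stmt and Stmt ⇒ q and Stmt and Stmt ⇒ q and q and Stmt ⇒ q and q and q

q and q and q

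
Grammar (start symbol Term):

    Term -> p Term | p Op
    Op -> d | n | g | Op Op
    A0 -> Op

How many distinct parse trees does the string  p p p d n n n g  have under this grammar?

Parse trees for p p p d n n n g (showing first 6 of 14):
  [Term p [Term p [Term p [Op [Op d] [Op [Op n] [Op [Op n] [Op [Op n] [Op g]]]]]]]]
  [Term p [Term p [Term p [Op [Op d] [Op [Op n] [Op [Op [Op n] [Op n]] [Op g]]]]]]]
  [Term p [Term p [Term p [Op [Op d] [Op [Op [Op n] [Op n]] [Op [Op n] [Op g]]]]]]]
  [Term p [Term p [Term p [Op [Op d] [Op [Op [Op n] [Op [Op n] [Op n]]] [Op g]]]]]]
  [Term p [Term p [Term p [Op [Op d] [Op [Op [Op [Op n] [Op n]] [Op n]] [Op g]]]]]]
  [Term p [Term p [Term p [Op [Op [Op d] [Op n]] [Op [Op n] [Op [Op n] [Op g]]]]]]]

14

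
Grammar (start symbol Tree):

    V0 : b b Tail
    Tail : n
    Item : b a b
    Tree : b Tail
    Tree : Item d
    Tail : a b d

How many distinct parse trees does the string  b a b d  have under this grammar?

2

Parse trees for b a b d:
  [Tree b [Tail a b d]]
  [Tree [Item b a b] d]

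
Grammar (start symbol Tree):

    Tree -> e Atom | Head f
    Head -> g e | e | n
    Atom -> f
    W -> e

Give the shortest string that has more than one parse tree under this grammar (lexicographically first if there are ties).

e f

length 2: e f has 2 parse trees

Two derivations of e f:
  Tree ⇒ e Atom ⇒ e f
  Tree ⇒ Head f ⇒ e f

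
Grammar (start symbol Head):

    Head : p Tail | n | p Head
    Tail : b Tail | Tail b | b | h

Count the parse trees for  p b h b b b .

4

Parse trees for p b h b b b:
  [Head p [Tail b [Tail [Tail [Tail [Tail h] b] b] b]]]
  [Head p [Tail [Tail b [Tail [Tail [Tail h] b] b]] b]]
  [Head p [Tail [Tail [Tail b [Tail [Tail h] b]] b] b]]
  [Head p [Tail [Tail [Tail [Tail b [Tail h]] b] b] b]]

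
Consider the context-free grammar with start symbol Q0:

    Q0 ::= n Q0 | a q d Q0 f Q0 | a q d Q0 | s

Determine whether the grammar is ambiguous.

Ambiguous

Witness: a q d a q d s f s

Derivation 1: Q0 ⇒ a q d Q0 f Q0 ⇒ a q d a q d Q0 f Q0 ⇒ a q d a q d s f Q0 ⇒ a q d a q d s f s
Derivation 2: Q0 ⇒ a q d Q0 ⇒ a q d a q d Q0 f Q0 ⇒ a q d a q d s f Q0 ⇒ a q d a q d s f s

Two distinct leftmost derivations for the same string.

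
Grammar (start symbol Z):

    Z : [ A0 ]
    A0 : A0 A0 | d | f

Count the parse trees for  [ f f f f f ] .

14

Parse trees for [ f f f f f ] (showing first 6 of 14):
  [Z [ [A0 [A0 f] [A0 [A0 f] [A0 [A0 f] [A0 [A0 f] [A0 f]]]]] ]]
  [Z [ [A0 [A0 f] [A0 [A0 f] [A0 [A0 [A0 f] [A0 f]] [A0 f]]]] ]]
  [Z [ [A0 [A0 f] [A0 [A0 [A0 f] [A0 f]] [A0 [A0 f] [A0 f]]]] ]]
  [Z [ [A0 [A0 f] [A0 [A0 [A0 f] [A0 [A0 f] [A0 f]]] [A0 f]]] ]]
  [Z [ [A0 [A0 f] [A0 [A0 [A0 [A0 f] [A0 f]] [A0 f]] [A0 f]]] ]]
  [Z [ [A0 [A0 [A0 f] [A0 f]] [A0 [A0 f] [A0 [A0 f] [A0 f]]]] ]]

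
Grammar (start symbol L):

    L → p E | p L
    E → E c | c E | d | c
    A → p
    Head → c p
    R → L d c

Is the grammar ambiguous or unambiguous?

Ambiguous

Witness: p c c

Derivation 1: L ⇒ p E ⇒ p E c ⇒ p c c
Derivation 2: L ⇒ p E ⇒ p c E ⇒ p c c

Two distinct leftmost derivations for the same string.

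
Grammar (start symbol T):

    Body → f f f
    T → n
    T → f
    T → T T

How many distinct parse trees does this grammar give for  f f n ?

Parse trees for f f n:
  [T [T f] [T [T f] [T n]]]
  [T [T [T f] [T f]] [T n]]

2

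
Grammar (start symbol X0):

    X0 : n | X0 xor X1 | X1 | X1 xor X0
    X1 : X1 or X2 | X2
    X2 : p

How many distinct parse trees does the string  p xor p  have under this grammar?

2

Parse trees for p xor p:
  [X0 [X0 [X1 [X2 p]]] xor [X1 [X2 p]]]
  [X0 [X1 [X2 p]] xor [X0 [X1 [X2 p]]]]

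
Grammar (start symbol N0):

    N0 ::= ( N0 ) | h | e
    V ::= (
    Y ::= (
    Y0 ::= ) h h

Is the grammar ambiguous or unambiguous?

(V, Y, Y0 are unreachable from N0, so their rules don't affect L(N0).) Each string is a nest of matched brackets around a single atom. An opening bracket forces the recursive rule; an atom forces the base rule.

Unambiguous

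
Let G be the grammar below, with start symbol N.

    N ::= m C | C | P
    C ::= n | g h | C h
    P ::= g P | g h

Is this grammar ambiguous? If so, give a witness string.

Ambiguous

Witness: g h

Derivation 1: N ⇒ C ⇒ g h
Derivation 2: N ⇒ P ⇒ g h

Two distinct leftmost derivations for the same string.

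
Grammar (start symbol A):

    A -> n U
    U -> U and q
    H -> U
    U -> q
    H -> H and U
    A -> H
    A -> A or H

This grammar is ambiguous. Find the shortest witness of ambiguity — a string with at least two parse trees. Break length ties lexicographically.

length 1: no string has ≥2 trees
length 2: no string has ≥2 trees
length 3: q and q has 2 parse trees

Two derivations of q and q:
  A ⇒ H ⇒ U ⇒ U and q ⇒ q and q
  A ⇒ H ⇒ H and U ⇒ U and U ⇒ q and U ⇒ q and q

q and q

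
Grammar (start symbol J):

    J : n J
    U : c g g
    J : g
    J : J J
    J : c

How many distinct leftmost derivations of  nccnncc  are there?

Parse trees for nccnncc (showing first 6 of 24):
  [J n [J [J c] [J [J c] [J n [J n [J [J c] [J c]]]]]]]
  [J n [J [J c] [J [J c] [J n [J [J n [J c]] [J c]]]]]]
  [J n [J [J c] [J [J c] [J [J n [J n [J c]]] [J c]]]]]
  [J n [J [J c] [J [J [J c] [J n [J n [J c]]]] [J c]]]]
  [J n [J [J [J c] [J c]] [J n [J n [J [J c] [J c]]]]]]
  [J n [J [J [J c] [J c]] [J n [J [J n [J c]] [J c]]]]]

24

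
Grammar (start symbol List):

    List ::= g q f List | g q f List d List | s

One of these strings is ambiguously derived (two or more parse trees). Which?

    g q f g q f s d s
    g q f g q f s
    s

g q f g q f s d s

g q f g q f s d s: 2 trees
g q f g q f s: 1 tree
s: 1 tree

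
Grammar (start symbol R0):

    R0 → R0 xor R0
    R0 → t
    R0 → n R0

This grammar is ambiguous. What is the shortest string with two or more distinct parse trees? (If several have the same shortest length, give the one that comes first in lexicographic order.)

length 1: no string has ≥2 trees
length 2: no string has ≥2 trees
length 3: no string has ≥2 trees
length 4: n t xor t has 2 parse trees

Two derivations of n t xor t:
  R0 ⇒ R0 xor R0 ⇒ n R0 xor R0 ⇒ n t xor R0 ⇒ n t xor t
  R0 ⇒ n R0 ⇒ n R0 xor R0 ⇒ n t xor R0 ⇒ n t xor t

n t xor t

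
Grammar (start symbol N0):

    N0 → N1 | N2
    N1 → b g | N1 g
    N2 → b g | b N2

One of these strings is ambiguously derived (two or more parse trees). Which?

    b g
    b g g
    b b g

b g: 2 trees
b g g: 1 tree
b b g: 1 tree

b g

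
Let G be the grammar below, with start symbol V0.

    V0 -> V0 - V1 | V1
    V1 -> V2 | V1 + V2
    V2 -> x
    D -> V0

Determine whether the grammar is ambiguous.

Unambiguous

Only V0, V1, V2 are reachable from V0; ignoring the rest: This is a standard precedence ladder (V0 over V1 over V2), with each level left-recursive on its own operator ('-' at V0, '+' at V1). That structure is LR(1), hence unambiguous.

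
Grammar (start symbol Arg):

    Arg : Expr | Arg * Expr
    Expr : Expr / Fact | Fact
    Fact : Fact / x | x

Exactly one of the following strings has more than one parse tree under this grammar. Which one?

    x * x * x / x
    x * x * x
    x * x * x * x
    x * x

x * x * x / x: 2 trees
x * x * x: 1 tree
x * x * x * x: 1 tree
x * x: 1 tree

x * x * x / x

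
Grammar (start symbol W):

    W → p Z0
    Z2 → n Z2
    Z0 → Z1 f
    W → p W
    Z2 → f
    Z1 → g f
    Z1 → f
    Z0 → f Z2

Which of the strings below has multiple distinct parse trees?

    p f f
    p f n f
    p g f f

p f f: 2 trees
p f n f: 1 tree
p g f f: 1 tree

p f f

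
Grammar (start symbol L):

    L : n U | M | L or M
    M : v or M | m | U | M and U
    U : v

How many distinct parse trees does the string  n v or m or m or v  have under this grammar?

1

Parse trees for n v or m or m or v:
  [L [L [L [L n [U v]] or [M m]] or [M m]] or [M [U v]]]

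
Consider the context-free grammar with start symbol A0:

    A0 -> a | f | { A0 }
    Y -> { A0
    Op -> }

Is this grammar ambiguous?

Only A0 is reachable from A0; ignoring the rest: L(A0) is { openⁿ atom closeⁿ : n ≥ 0 }. The bracket depth fixes n, and the derivation is forced at every step.

Unambiguous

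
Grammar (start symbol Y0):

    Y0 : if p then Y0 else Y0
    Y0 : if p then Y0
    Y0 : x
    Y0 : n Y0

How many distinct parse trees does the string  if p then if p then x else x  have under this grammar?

Parse trees for if p then if p then x else x:
  [Y0 if p then [Y0 if p then [Y0 x]] else [Y0 x]]
  [Y0 if p then [Y0 if p then [Y0 x] else [Y0 x]]]

2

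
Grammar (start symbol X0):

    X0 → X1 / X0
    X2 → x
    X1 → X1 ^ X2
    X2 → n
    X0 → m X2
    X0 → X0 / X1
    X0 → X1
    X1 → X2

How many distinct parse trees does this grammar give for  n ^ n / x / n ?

Parse trees for n ^ n / x / n:
  [X0 [X1 [X1 [X2 n]] ^ [X2 n]] / [X0 [X1 [X2 x]] / [X0 [X1 [X2 n]]]]]
  [X0 [X1 [X1 [X2 n]] ^ [X2 n]] / [X0 [X0 [X1 [X2 x]]] / [X1 [X2 n]]]]
  [X0 [X0 [X1 [X1 [X2 n]] ^ [X2 n]] / [X0 [X1 [X2 x]]]] / [X1 [X2 n]]]
  [X0 [X0 [X0 [X1 [X1 [X2 n]] ^ [X2 n]]] / [X1 [X2 x]]] / [X1 [X2 n]]]

4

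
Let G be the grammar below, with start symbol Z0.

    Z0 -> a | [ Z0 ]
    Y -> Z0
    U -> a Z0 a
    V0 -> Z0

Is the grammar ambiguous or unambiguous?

(Y, U, V0 are unreachable from Z0, so their rules don't affect L(Z0).) L(Z0) is { openⁿ atom closeⁿ : n ≥ 0 }. The bracket depth fixes n, and the derivation is forced at every step.

Unambiguous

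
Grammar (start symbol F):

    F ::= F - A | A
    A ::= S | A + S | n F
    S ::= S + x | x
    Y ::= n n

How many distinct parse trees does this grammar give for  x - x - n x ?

1

Parse trees for x - x - n x:
  [F [F [F [A [S x]]] - [A [S x]]] - [A n [F [A [S x]]]]]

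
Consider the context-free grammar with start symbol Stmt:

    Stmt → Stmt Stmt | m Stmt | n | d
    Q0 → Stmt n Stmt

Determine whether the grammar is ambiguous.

Witness: d d d

Derivation 1: Stmt ⇒ Stmt Stmt ⇒ Stmt Stmt Stmt ⇒ d Stmt Stmt ⇒ d d Stmt ⇒ d d d
Derivation 2: Stmt ⇒ Stmt Stmt ⇒ d Stmt ⇒ d Stmt Stmt ⇒ d d Stmt ⇒ d d d

Two distinct leftmost derivations for the same string.

Ambiguous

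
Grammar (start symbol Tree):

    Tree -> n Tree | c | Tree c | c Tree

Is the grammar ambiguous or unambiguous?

Witness: c c

Derivation 1: Tree ⇒ Tree c ⇒ c c
Derivation 2: Tree ⇒ c Tree ⇒ c c

Two distinct leftmost derivations for the same string.

Ambiguous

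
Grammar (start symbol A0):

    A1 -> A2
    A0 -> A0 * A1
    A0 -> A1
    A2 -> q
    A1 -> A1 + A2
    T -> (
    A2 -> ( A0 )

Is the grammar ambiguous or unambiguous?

(T is unreachable from A0, so its rules don't affect L(A0).) A0 → A0 * A1 | A1  ;  A1 → A1 + A2 | A2  — a left-associative chain with A2 at the bottom. Each string factors uniquely by precedence.

Unambiguous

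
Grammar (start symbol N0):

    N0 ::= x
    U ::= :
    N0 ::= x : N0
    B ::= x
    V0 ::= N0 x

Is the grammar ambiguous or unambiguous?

(U, B, V0 are unreachable from N0, so their rules don't affect L(N0).) The reachable grammar is A → atom sep A | atom. Each atom is followed by either the separator (recurse) or end-of-string (stop) — no choice point.

Unambiguous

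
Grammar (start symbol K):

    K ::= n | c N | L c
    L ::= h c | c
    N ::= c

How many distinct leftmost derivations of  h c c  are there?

1

Parse trees for h c c:
  [K [L h c] c]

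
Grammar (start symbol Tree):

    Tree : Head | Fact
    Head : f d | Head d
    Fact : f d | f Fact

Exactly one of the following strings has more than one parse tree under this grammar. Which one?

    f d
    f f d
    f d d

f d

f d: 2 trees
f f d: 1 tree
f d d: 1 tree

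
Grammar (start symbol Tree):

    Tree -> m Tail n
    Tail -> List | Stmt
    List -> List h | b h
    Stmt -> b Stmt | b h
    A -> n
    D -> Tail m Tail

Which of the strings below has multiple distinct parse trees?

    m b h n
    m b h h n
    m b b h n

m b h n: 2 trees
m b h h n: 1 tree
m b b h n: 1 tree

m b h n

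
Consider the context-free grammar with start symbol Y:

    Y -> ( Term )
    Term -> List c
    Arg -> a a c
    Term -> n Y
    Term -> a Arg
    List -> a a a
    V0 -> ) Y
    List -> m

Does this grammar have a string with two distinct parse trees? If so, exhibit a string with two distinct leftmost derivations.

Ambiguous

Witness: ( a a a c )

Derivation 1: Y ⇒ ( Term ) ⇒ ( List c ) ⇒ ( a a a c )
Derivation 2: Y ⇒ ( Term ) ⇒ ( a Arg ) ⇒ ( a a a c )

Two distinct leftmost derivations for the same string.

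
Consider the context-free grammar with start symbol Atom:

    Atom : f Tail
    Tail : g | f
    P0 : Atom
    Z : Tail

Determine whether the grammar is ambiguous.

Only Atom, Tail are reachable from Atom; ignoring the rest: Each reachable nonterminal has at most one production per leading terminal, and all productions are right-linear; the derivation is determined token-by-token.

Unambiguous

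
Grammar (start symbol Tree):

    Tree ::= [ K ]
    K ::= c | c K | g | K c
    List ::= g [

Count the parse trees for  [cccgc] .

Parse trees for [cccgc]:
  [Tree [ [K c [K c [K c [K [K g] c]]]] ]]
  [Tree [ [K c [K c [K [K c [K g]] c]]] ]]
  [Tree [ [K c [K [K c [K c [K g]]] c]] ]]
  [Tree [ [K [K c [K c [K c [K g]]]] c] ]]

4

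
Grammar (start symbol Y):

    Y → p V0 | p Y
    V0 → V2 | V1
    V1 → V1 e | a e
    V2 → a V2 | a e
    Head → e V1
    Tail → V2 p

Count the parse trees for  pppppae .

Parse trees for pppppae:
  [Y p [Y p [Y p [Y p [Y p [V0 [V2 a e]]]]]]]
  [Y p [Y p [Y p [Y p [Y p [V0 [V1 a e]]]]]]]

2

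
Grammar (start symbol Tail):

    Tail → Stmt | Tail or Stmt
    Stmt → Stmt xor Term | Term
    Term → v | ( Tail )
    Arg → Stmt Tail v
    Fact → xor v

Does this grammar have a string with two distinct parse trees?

Unambiguous

Only Tail, Stmt, Term are reachable from Tail; ignoring the rest: This is a standard precedence ladder (Tail over Stmt over Term), with each level left-recursive on its own operator ('or' at Tail, 'xor' at Stmt). That structure is LR(1), hence unambiguous.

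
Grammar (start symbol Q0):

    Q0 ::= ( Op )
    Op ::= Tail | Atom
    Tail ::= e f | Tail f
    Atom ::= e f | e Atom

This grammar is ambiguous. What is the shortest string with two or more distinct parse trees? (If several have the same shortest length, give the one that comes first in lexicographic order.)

length 4: ( e f ) has 2 parse trees

Two derivations of ( e f ):
  Q0 ⇒ ( Op ) ⇒ ( Tail ) ⇒ ( e f )
  Q0 ⇒ ( Op ) ⇒ ( Atom ) ⇒ ( e f )

( e f )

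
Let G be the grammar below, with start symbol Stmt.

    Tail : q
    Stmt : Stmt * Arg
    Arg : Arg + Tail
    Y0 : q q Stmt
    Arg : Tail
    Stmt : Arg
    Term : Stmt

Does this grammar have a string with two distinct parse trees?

Unambiguous

Only Stmt, Arg, Tail are reachable from Stmt; ignoring the rest: This is a standard precedence ladder (Stmt over Arg over Tail), with each level left-recursive on its own operator ('*' at Stmt, '+' at Arg). That structure is LR(1), hence unambiguous.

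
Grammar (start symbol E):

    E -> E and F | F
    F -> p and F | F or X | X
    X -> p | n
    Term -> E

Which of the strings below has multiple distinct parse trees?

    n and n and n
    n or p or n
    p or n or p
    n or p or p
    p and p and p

p and p and p

n and n and n: 1 tree
n or p or n: 1 tree
p or n or p: 1 tree
n or p or p: 1 tree
p and p and p: 4 trees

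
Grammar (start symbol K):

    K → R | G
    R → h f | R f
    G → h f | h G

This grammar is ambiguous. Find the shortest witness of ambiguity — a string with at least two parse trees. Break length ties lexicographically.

h f

length 2: h f has 2 parse trees

Two derivations of h f:
  K ⇒ R ⇒ h f
  K ⇒ G ⇒ h f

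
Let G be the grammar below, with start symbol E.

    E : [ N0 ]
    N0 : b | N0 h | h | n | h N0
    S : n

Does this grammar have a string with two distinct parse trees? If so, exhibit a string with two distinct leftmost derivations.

Witness: [ h h ]

Derivation 1: E ⇒ [ N0 ] ⇒ [ N0 h ] ⇒ [ h h ]
Derivation 2: E ⇒ [ N0 ] ⇒ [ h N0 ] ⇒ [ h h ]

Two distinct leftmost derivations for the same string.

Ambiguous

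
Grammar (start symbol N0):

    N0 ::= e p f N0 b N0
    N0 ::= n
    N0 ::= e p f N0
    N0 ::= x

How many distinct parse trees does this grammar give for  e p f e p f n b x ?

2

Parse trees for e p f e p f n b x:
  [N0 e p f [N0 e p f [N0 n]] b [N0 x]]
  [N0 e p f [N0 e p f [N0 n] b [N0 x]]]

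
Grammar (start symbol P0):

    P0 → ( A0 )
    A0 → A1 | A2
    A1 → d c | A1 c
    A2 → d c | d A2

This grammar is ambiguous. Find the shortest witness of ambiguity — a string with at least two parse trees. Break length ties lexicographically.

length 4: ( d c ) has 2 parse trees

Two derivations of ( d c ):
  P0 ⇒ ( A0 ) ⇒ ( A1 ) ⇒ ( d c )
  P0 ⇒ ( A0 ) ⇒ ( A2 ) ⇒ ( d c )

( d c )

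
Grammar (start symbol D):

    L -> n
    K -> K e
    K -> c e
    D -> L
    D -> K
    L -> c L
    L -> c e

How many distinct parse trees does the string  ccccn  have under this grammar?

1

Parse trees for ccccn:
  [D [L c [L c [L c [L c [L n]]]]]]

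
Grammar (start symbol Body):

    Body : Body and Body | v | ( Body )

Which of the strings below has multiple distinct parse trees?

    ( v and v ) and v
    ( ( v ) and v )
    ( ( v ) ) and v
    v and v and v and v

( v and v ) and v: 1 tree
( ( v ) and v ): 1 tree
( ( v ) ) and v: 1 tree
v and v and v and v: 5 trees

v and v and v and v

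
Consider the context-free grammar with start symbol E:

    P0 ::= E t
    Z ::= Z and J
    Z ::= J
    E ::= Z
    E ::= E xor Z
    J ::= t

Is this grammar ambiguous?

Unambiguous

Only E, Z, J are reachable from E; ignoring the rest: This is a standard precedence ladder (E over Z over J), with each level left-recursive on its own operator ('xor' at E, 'and' at Z). That structure is LR(1), hence unambiguous.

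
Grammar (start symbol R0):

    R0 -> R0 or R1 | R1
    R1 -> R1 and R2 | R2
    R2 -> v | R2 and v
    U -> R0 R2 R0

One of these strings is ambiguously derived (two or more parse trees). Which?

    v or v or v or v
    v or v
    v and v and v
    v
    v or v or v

v and v and v

v or v or v or v: 1 tree
v or v: 1 tree
v and v and v: 4 trees
v: 1 tree
v or v or v: 1 tree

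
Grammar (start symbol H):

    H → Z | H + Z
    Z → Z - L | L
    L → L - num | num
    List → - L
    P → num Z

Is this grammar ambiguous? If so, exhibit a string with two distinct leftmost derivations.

Ambiguous

Witness: num - num

Derivation 1: H ⇒ Z ⇒ Z - L ⇒ L - L ⇒ num - L ⇒ num - num
Derivation 2: H ⇒ Z ⇒ L ⇒ L - num ⇒ num - num

Two distinct leftmost derivations for the same string.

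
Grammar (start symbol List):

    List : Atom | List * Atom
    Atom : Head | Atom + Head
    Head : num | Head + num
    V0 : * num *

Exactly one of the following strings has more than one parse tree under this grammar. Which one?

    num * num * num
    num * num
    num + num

num + num

num * num * num: 1 tree
num * num: 1 tree
num + num: 2 trees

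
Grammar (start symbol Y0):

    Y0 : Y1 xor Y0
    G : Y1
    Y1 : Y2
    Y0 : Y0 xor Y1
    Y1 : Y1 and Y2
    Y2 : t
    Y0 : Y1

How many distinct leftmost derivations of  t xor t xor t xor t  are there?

Parse trees for t xor t xor t xor t:
  [Y0 [Y1 [Y2 t]] xor [Y0 [Y1 [Y2 t]] xor [Y0 [Y1 [Y2 t]] xor [Y0 [Y1 [Y2 t]]]]]]
  [Y0 [Y1 [Y2 t]] xor [Y0 [Y1 [Y2 t]] xor [Y0 [Y0 [Y1 [Y2 t]]] xor [Y1 [Y2 t]]]]]
  [Y0 [Y1 [Y2 t]] xor [Y0 [Y0 [Y1 [Y2 t]] xor [Y0 [Y1 [Y2 t]]]] xor [Y1 [Y2 t]]]]
  [Y0 [Y1 [Y2 t]] xor [Y0 [Y0 [Y0 [Y1 [Y2 t]]] xor [Y1 [Y2 t]]] xor [Y1 [Y2 t]]]]
  [Y0 [Y0 [Y1 [Y2 t]] xor [Y0 [Y1 [Y2 t]] xor [Y0 [Y1 [Y2 t]]]]] xor [Y1 [Y2 t]]]
  [Y0 [Y0 [Y1 [Y2 t]] xor [Y0 [Y0 [Y1 [Y2 t]]] xor [Y1 [Y2 t]]]] xor [Y1 [Y2 t]]]
  [Y0 [Y0 [Y0 [Y1 [Y2 t]] xor [Y0 [Y1 [Y2 t]]]] xor [Y1 [Y2 t]]] xor [Y1 [Y2 t]]]
  [Y0 [Y0 [Y0 [Y0 [Y1 [Y2 t]]] xor [Y1 [Y2 t]]] xor [Y1 [Y2 t]]] xor [Y1 [Y2 t]]]

8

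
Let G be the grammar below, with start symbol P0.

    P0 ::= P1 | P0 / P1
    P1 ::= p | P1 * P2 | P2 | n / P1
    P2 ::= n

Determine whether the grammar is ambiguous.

Witness: n / n

Derivation 1: P0 ⇒ P1 ⇒ n / P1 ⇒ n / P2 ⇒ n / n
Derivation 2: P0 ⇒ P0 / P1 ⇒ P1 / P1 ⇒ P2 / P1 ⇒ n / P1 ⇒ n / P2 ⇒ n / n

Two distinct leftmost derivations for the same string.

Ambiguous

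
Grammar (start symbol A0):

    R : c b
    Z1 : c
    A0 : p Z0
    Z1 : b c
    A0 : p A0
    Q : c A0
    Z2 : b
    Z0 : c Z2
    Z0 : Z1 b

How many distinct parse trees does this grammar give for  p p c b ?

Parse trees for p p c b:
  [A0 p [A0 p [Z0 c [Z2 b]]]]
  [A0 p [A0 p [Z0 [Z1 c] b]]]

2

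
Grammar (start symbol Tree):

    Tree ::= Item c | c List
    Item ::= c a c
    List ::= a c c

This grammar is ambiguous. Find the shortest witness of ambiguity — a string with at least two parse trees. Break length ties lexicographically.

length 4: c a c c has 2 parse trees

Two derivations of c a c c:
  Tree ⇒ Item c ⇒ c a c c
  Tree ⇒ c List ⇒ c a c c

c a c c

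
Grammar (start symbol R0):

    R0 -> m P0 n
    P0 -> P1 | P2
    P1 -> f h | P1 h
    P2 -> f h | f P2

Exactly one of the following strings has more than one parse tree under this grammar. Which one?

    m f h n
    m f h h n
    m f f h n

m f h n

m f h n: 2 trees
m f h h n: 1 tree
m f f h n: 1 tree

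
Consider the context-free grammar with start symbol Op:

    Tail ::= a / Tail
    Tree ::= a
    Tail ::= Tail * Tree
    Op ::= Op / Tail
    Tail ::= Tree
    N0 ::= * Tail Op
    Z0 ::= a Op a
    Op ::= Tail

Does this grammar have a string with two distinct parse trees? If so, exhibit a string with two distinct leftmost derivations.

Witness: a / a

Derivation 1: Op ⇒ Op / Tail ⇒ Tail / Tail ⇒ Tree / Tail ⇒ a / Tail ⇒ a / Tree ⇒ a / a
Derivation 2: Op ⇒ Tail ⇒ a / Tail ⇒ a / Tree ⇒ a / a

Two distinct leftmost derivations for the same string.

Ambiguous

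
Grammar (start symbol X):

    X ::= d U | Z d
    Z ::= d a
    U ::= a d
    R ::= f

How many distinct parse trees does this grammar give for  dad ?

Parse trees for dad:
  [X d [U a d]]
  [X [Z d a] d]

2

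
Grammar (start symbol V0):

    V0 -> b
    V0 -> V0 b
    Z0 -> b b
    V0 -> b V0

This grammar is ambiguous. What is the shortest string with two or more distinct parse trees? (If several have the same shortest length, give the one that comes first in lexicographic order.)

length 1: no string has ≥2 trees
length 2: b b has 2 parse trees

Two derivations of b b:
  V0 ⇒ V0 b ⇒ b b
  V0 ⇒ b V0 ⇒ b b

b b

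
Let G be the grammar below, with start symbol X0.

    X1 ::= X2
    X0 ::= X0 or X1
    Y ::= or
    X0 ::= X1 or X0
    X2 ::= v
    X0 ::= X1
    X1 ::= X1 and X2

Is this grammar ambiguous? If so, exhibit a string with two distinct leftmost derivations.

Ambiguous

Witness: v or v

Derivation 1: X0 ⇒ X0 or X1 ⇒ X1 or X1 ⇒ X2 or X1 ⇒ v or X1 ⇒ v or X2 ⇒ v or v
Derivation 2: X0 ⇒ X1 or X0 ⇒ X2 or X0 ⇒ v or X0 ⇒ v or X1 ⇒ v or X2 ⇒ v or v

Two distinct leftmost derivations for the same string.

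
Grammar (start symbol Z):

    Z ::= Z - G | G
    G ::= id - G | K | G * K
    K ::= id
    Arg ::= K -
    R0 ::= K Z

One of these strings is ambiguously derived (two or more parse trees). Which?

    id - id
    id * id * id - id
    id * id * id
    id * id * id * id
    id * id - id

id - id

id - id: 2 trees
id * id * id - id: 1 tree
id * id * id: 1 tree
id * id * id * id: 1 tree
id * id - id: 1 tree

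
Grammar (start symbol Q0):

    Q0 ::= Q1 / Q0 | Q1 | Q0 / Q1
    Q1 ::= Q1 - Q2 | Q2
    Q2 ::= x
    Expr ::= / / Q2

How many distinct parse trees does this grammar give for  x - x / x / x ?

4

Parse trees for x - x / x / x:
  [Q0 [Q1 [Q1 [Q2 x]] - [Q2 x]] / [Q0 [Q1 [Q2 x]] / [Q0 [Q1 [Q2 x]]]]]
  [Q0 [Q1 [Q1 [Q2 x]] - [Q2 x]] / [Q0 [Q0 [Q1 [Q2 x]]] / [Q1 [Q2 x]]]]
  [Q0 [Q0 [Q1 [Q1 [Q2 x]] - [Q2 x]] / [Q0 [Q1 [Q2 x]]]] / [Q1 [Q2 x]]]
  [Q0 [Q0 [Q0 [Q1 [Q1 [Q2 x]] - [Q2 x]]] / [Q1 [Q2 x]]] / [Q1 [Q2 x]]]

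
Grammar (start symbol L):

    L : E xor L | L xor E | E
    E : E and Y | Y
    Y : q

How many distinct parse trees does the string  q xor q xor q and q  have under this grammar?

4

Parse trees for q xor q xor q and q:
  [L [E [Y q]] xor [L [E [Y q]] xor [L [E [E [Y q]] and [Y q]]]]]
  [L [E [Y q]] xor [L [L [E [Y q]]] xor [E [E [Y q]] and [Y q]]]]
  [L [L [E [Y q]] xor [L [E [Y q]]]] xor [E [E [Y q]] and [Y q]]]
  [L [L [L [E [Y q]]] xor [E [Y q]]] xor [E [E [Y q]] and [Y q]]]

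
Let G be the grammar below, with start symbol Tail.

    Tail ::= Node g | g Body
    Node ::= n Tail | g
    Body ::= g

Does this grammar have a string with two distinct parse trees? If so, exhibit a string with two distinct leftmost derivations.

Witness: g g

Derivation 1: Tail ⇒ Node g ⇒ g g
Derivation 2: Tail ⇒ g Body ⇒ g g

Two distinct leftmost derivations for the same string.

Ambiguous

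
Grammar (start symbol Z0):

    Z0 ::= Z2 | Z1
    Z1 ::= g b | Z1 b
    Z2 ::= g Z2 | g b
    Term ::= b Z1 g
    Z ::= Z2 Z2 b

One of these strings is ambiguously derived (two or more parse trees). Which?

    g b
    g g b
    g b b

g b: 2 trees
g g b: 1 tree
g b b: 1 tree

g b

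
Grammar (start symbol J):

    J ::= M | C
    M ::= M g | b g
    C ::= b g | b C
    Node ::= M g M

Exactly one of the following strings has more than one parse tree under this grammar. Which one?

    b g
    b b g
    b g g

b g

b g: 2 trees
b b g: 1 tree
b g g: 1 tree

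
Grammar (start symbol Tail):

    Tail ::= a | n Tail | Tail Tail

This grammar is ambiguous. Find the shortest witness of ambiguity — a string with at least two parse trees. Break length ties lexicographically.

a a a

length 1: no string has ≥2 trees
length 2: no string has ≥2 trees
length 3: a a a has 2 parse trees

Two derivations of a a a:
  Tail ⇒ Tail Tail ⇒ a Tail ⇒ a Tail Tail ⇒ a a Tail ⇒ a a a
  Tail ⇒ Tail Tail ⇒ Tail Tail Tail ⇒ a Tail Tail ⇒ a a Tail ⇒ a a a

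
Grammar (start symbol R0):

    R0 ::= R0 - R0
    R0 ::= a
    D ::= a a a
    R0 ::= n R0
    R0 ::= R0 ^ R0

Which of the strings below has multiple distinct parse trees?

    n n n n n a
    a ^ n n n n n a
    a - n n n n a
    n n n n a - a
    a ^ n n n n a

n n n n n a: 1 tree
a ^ n n n n n a: 1 tree
a - n n n n a: 1 tree
n n n n a - a: 5 trees
a ^ n n n n a: 1 tree

n n n n a - a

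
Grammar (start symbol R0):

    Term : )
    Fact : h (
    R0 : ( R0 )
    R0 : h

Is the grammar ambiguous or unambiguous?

Only R0 is reachable from R0; ignoring the rest: Each string is a nest of matched brackets around a single atom. An opening bracket forces the recursive rule; an atom forces the base rule.

Unambiguous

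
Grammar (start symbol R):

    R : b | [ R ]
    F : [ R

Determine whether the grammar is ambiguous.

(F is unreachable from R, so its rules don't affect L(R).) Each string is a nest of matched brackets around a single atom. An opening bracket forces the recursive rule; an atom forces the base rule.

Unambiguous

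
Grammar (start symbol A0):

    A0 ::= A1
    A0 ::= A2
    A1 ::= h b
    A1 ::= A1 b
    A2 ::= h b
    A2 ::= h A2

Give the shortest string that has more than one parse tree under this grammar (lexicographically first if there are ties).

h b

length 2: h b has 2 parse trees

Two derivations of h b:
  A0 ⇒ A1 ⇒ h b
  A0 ⇒ A2 ⇒ h b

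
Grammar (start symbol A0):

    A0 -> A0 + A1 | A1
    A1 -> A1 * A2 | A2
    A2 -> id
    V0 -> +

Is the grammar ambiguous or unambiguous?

Unambiguous

(V0 is unreachable from A0, so its rules don't affect L(A0).) The grammar is stratified — A0 handles '+' (left-recursive), A1 handles '*', A2 atoms. Each operator has a fixed associativity and precedence level, so every string has one parse.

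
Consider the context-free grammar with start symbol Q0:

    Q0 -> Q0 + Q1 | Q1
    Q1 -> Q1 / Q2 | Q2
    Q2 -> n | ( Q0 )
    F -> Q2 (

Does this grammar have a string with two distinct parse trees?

Unambiguous

(F is unreachable from Q0, so its rules don't affect L(Q0).) This is a standard precedence ladder (Q0 over Q1 over Q2), with each level left-recursive on its own operator ('+' at Q0, '/' at Q1). That structure is LR(1), hence unambiguous.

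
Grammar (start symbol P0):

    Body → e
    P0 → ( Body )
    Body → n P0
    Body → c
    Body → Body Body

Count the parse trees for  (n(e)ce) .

Parse trees for (n(e)ce):
  [P0 ( [Body [Body n [P0 ( [Body e] )]] [Body [Body c] [Body e]]] )]
  [P0 ( [Body [Body [Body n [P0 ( [Body e] )]] [Body c]] [Body e]] )]

2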